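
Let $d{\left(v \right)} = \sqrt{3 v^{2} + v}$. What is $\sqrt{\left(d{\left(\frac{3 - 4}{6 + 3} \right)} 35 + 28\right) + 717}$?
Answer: $\frac{\sqrt{6705 + 35 i \sqrt{6}}}{3} \approx 27.295 + 0.1745 i$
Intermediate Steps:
$d{\left(v \right)} = \sqrt{v + 3 v^{2}}$
$\sqrt{\left(d{\left(\frac{3 - 4}{6 + 3} \right)} 35 + 28\right) + 717} = \sqrt{\left(\sqrt{\frac{3 - 4}{6 + 3} \left(1 + 3 \frac{3 - 4}{6 + 3}\right)} 35 + 28\right) + 717} = \sqrt{\left(\sqrt{- \frac{1}{9} \left(1 + 3 \left(- \frac{1}{9}\right)\right)} 35 + 28\right) + 717} = \sqrt{\left(\sqrt{\left(-1\right) \frac{1}{9} \left(1 + 3 \left(\left(-1\right) \frac{1}{9}\right)\right)} 35 + 28\right) + 717} = \sqrt{\left(\sqrt{- \frac{1 + 3 \left(- \frac{1}{9}\right)}{9}} \cdot 35 + 28\right) + 717} = \sqrt{\left(\sqrt{- \frac{1 - \frac{1}{3}}{9}} \cdot 35 + 28\right) + 717} = \sqrt{\left(\sqrt{\left(- \frac{1}{9}\right) \frac{2}{3}} \cdot 35 + 28\right) + 717} = \sqrt{\left(\sqrt{- \frac{2}{27}} \cdot 35 + 28\right) + 717} = \sqrt{\left(\frac{i \sqrt{6}}{9} \cdot 35 + 28\right) + 717} = \sqrt{\left(\frac{35 i \sqrt{6}}{9} + 28\right) + 717} = \sqrt{\left(28 + \frac{35 i \sqrt{6}}{9}\right) + 717} = \sqrt{745 + \frac{35 i \sqrt{6}}{9}}$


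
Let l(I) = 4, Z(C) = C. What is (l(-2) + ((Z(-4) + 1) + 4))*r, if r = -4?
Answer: -20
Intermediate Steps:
(l(-2) + ((Z(-4) + 1) + 4))*r = (4 + ((-4 + 1) + 4))*(-4) = (4 + (-3 + 4))*(-4) = (4 + 1)*(-4) = 5*(-4) = -20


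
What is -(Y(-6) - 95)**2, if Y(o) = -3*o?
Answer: -5929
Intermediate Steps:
-(Y(-6) - 95)**2 = -(-3*(-6) - 95)**2 = -(18 - 95)**2 = -1*(-77)**2 = -1*5929 = -5929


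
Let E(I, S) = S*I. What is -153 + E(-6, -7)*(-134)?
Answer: -5781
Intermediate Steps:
E(I, S) = I*S
-153 + E(-6, -7)*(-134) = -153 - 6*(-7)*(-134) = -153 + 42*(-134) = -153 - 5628 = -5781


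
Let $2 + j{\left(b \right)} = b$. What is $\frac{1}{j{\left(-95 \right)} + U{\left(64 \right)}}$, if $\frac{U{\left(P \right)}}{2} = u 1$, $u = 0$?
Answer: $- \frac{1}{97} \approx -0.010309$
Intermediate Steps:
$U{\left(P \right)} = 0$ ($U{\left(P \right)} = 2 \cdot 0 \cdot 1 = 2 \cdot 0 = 0$)
$j{\left(b \right)} = -2 + b$
$\frac{1}{j{\left(-95 \right)} + U{\left(64 \right)}} = \frac{1}{\left(-2 - 95\right) + 0} = \frac{1}{-97 + 0} = \frac{1}{-97} = - \frac{1}{97}$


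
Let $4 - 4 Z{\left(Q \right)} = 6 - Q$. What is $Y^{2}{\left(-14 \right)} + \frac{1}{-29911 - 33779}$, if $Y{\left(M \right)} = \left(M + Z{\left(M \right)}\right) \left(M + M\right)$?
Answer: $\frac{16178279039}{63690} \approx 2.5402 \cdot 10^{5}$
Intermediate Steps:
$Z{\left(Q \right)} = - \frac{1}{2} + \frac{Q}{4}$ ($Z{\left(Q \right)} = 1 - \frac{6 - Q}{4} = 1 + \left(- \frac{3}{2} + \frac{Q}{4}\right) = - \frac{1}{2} + \frac{Q}{4}$)
$Y{\left(M \right)} = 2 M \left(- \frac{1}{2} + \frac{5 M}{4}\right)$ ($Y{\left(M \right)} = \left(M + \left(- \frac{1}{2} + \frac{M}{4}\right)\right) \left(M + M\right) = \left(- \frac{1}{2} + \frac{5 M}{4}\right) 2 M = 2 M \left(- \frac{1}{2} + \frac{5 M}{4}\right)$)
$Y^{2}{\left(-14 \right)} + \frac{1}{-29911 - 33779} = \left(\frac{1}{2} \left(-14\right) \left(-2 + 5 \left(-14\right)\right)\right)^{2} + \frac{1}{-29911 - 33779} = \left(\frac{1}{2} \left(-14\right) \left(-2 - 70\right)\right)^{2} + \frac{1}{-63690} = \left(\frac{1}{2} \left(-14\right) \left(-72\right)\right)^{2} - \frac{1}{63690} = 504^{2} - \frac{1}{63690} = 254016 - \frac{1}{63690} = \frac{16178279039}{63690}$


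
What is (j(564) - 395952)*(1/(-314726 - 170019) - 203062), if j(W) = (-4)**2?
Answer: 38973282789127776/484745 ≈ 8.0400e+10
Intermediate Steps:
j(W) = 16
(j(564) - 395952)*(1/(-314726 - 170019) - 203062) = (16 - 395952)*(1/(-314726 - 170019) - 203062) = -395936*(1/(-484745) - 203062) = -395936*(-1/484745 - 203062) = -395936*(-98433289191/484745) = 38973282789127776/484745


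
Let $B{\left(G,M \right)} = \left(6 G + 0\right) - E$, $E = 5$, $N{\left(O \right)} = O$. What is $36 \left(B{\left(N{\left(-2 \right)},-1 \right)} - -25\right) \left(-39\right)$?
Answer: $-11232$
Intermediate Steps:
$B{\left(G,M \right)} = -5 + 6 G$ ($B{\left(G,M \right)} = \left(6 G + 0\right) - 5 = 6 G - 5 = -5 + 6 G$)
$36 \left(B{\left(N{\left(-2 \right)},-1 \right)} - -25\right) \left(-39\right) = 36 \left(\left(-5 + 6 \left(-2\right)\right) - -25\right) \left(-39\right) = 36 \left(\left(-5 - 12\right) + 25\right) \left(-39\right) = 36 \left(-17 + 25\right) \left(-39\right) = 36 \cdot 8 \left(-39\right) = 288 \left(-39\right) = -11232$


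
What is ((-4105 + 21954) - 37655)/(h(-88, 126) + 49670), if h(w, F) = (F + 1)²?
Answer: -6602/21933 ≈ -0.30101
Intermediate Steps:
h(w, F) = (1 + F)²
((-4105 + 21954) - 37655)/(h(-88, 126) + 49670) = ((-4105 + 21954) - 37655)/((1 + 126)² + 49670) = (17849 - 37655)/(127² + 49670) = -19806/(16129 + 49670) = -19806/65799 = -19806*1/65799 = -6602/21933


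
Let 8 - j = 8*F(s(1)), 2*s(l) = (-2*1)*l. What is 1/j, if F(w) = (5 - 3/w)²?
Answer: -1/504 ≈ -0.0019841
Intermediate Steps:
s(l) = -l (s(l) = ((-2*1)*l)/2 = (-2*l)/2 = -l)
j = -504 (j = 8 - 8*(-3 + 5*(-1*1))²/(-1*1)² = 8 - 8*(-3 + 5*(-1))²/(-1)² = 8 - 8*1*(-3 - 5)² = 8 - 8*1*(-8)² = 8 - 8*1*64 = 8 - 8*64 = 8 - 1*512 = 8 - 512 = -504)
1/j = 1/(-504) = -1/504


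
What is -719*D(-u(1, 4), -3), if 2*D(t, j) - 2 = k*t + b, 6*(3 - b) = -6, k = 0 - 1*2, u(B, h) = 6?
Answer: -6471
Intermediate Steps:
k = -2 (k = 0 - 2 = -2)
b = 4 (b = 3 - 1/6*(-6) = 3 + 1 = 4)
D(t, j) = 3 - t (D(t, j) = 1 + (-2*t + 4)/2 = 1 + (4 - 2*t)/2 = 1 + (2 - t) = 3 - t)
-719*D(-u(1, 4), -3) = -719*(3 - (-1)*6) = -719*(3 - 1*(-6)) = -719*(3 + 6) = -719*9 = -6471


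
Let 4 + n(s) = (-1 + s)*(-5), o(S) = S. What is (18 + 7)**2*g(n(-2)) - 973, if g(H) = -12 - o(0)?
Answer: -8473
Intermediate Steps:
n(s) = 1 - 5*s (n(s) = -4 + (-1 + s)*(-5) = -4 + (5 - 5*s) = 1 - 5*s)
g(H) = -12 (g(H) = -12 - 1*0 = -12 + 0 = -12)
(18 + 7)**2*g(n(-2)) - 973 = (18 + 7)**2*(-12) - 973 = 25**2*(-12) - 973 = 625*(-12) - 973 = -7500 - 973 = -8473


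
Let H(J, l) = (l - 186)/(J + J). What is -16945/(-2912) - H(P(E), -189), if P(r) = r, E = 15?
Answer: 53345/2912 ≈ 18.319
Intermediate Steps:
H(J, l) = (-186 + l)/(2*J) (H(J, l) = (-186 + l)/((2*J)) = (-186 + l)*(1/(2*J)) = (-186 + l)/(2*J))
-16945/(-2912) - H(P(E), -189) = -16945/(-2912) - (-186 - 189)/(2*15) = -16945*(-1/2912) - (-375)/(2*15) = 16945/2912 - 1*(-25/2) = 16945/2912 + 25/2 = 53345/2912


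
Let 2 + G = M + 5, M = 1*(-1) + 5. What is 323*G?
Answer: 2261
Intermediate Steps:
M = 4 (M = -1 + 5 = 4)
G = 7 (G = -2 + (4 + 5) = -2 + 9 = 7)
323*G = 323*7 = 2261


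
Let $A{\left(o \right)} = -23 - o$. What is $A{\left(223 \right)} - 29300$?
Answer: $-29546$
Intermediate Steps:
$A{\left(223 \right)} - 29300 = \left(-23 - 223\right) - 29300 = -246 - 29300 = -29546$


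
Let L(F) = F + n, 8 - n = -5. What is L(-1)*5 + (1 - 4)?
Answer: 57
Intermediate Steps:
n = 13 (n = 8 - 1*(-5) = 8 + 5 = 13)
L(F) = 13 + F (L(F) = F + 13 = 13 + F)
L(-1)*5 + (1 - 4) = (13 - 1)*5 + (1 - 4) = 12*5 - 3 = 60 - 3 = 57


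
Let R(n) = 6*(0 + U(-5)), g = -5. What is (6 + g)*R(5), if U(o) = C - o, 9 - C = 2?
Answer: 72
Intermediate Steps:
C = 7 (C = 9 - 1*2 = 9 - 2 = 7)
U(o) = 7 - o
R(n) = 72 (R(n) = 6*(0 + (7 - 1*(-5))) = 6*(0 + (7 + 5)) = 6*(0 + 12) = 6*12 = 72)
(6 + g)*R(5) = (6 - 5)*72 = 1*72 = 72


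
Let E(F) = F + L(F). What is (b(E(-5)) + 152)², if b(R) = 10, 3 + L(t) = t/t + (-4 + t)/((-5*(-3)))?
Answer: 26244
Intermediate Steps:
L(t) = -34/15 + t/15 (L(t) = -3 + (t/t + (-4 + t)/((-5*(-3)))) = -3 + (1 + (-4 + t)/15) = -3 + (1 + (-4 + t)*(1/15)) = -3 + (1 + (-4/15 + t/15)) = -3 + (11/15 + t/15) = -34/15 + t/15)
E(F) = -34/15 + 16*F/15 (E(F) = F + (-34/15 + F/15) = -34/15 + 16*F/15)
(b(E(-5)) + 152)² = (10 + 152)² = 162² = 26244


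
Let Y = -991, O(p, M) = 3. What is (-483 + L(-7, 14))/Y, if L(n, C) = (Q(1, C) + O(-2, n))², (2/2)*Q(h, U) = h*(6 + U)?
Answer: -46/991 ≈ -0.046418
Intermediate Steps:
Q(h, U) = h*(6 + U)
L(n, C) = (9 + C)² (L(n, C) = (1*(6 + C) + 3)² = ((6 + C) + 3)² = (9 + C)²)
(-483 + L(-7, 14))/Y = (-483 + (9 + 14)²)/(-991) = (-483 + 23²)*(-1/991) = (-483 + 529)*(-1/991) = 46*(-1/991) = -46/991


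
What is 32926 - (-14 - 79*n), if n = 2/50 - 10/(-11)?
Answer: 9079119/275 ≈ 33015.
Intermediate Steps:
n = 261/275 (n = 2*(1/50) - 10*(-1/11) = 1/25 + 10/11 = 261/275 ≈ 0.94909)
32926 - (-14 - 79*n) = 32926 - (-14 - 79*261/275) = 32926 - (-14 - 20619/275) = 32926 - 1*(-24469/275) = 32926 + 24469/275 = 9079119/275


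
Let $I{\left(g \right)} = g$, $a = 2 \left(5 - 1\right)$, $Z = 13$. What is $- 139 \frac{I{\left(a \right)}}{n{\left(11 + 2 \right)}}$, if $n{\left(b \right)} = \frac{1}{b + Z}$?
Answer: $-28912$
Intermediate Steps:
$n{\left(b \right)} = \frac{1}{13 + b}$ ($n{\left(b \right)} = \frac{1}{b + 13} = \frac{1}{13 + b}$)
$a = 8$ ($a = 2 \cdot 4 = 8$)
$- 139 \frac{I{\left(a \right)}}{n{\left(11 + 2 \right)}} = - 139 \frac{8}{\frac{1}{13 + \left(11 + 2\right)}} = - 139 \frac{8}{\frac{1}{13 + 13}} = - 139 \frac{8}{\frac{1}{26}} = - 139 \cdot 8 \frac{1}{\frac{1}{26}} = - 139 \cdot 8 \cdot 26 = \left(-139\right) 208 = -28912$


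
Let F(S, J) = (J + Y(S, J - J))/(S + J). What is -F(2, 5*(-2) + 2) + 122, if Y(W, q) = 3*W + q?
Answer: 365/3 ≈ 121.67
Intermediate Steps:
Y(W, q) = q + 3*W
F(S, J) = (J + 3*S)/(J + S) (F(S, J) = (J + ((J - J) + 3*S))/(S + J) = (J + (0 + 3*S))/(J + S) = (J + 3*S)/(J + S))
-F(2, 5*(-2) + 2) + 122 = -((5*(-2) + 2) + 3*2)/((5*(-2) + 2) + 2) + 122 = -((-10 + 2) + 6)/((-10 + 2) + 2) + 122 = -(-8 + 6)/(-8 + 2) + 122 = -(-2)/(-6) + 122 = -(-1)*(-2)/6 + 122 = -1*1/3 + 122 = -1/3 + 122 = 365/3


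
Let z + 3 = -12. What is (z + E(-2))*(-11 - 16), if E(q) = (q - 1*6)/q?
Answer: 297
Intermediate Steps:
z = -15 (z = -3 - 12 = -15)
E(q) = (-6 + q)/q (E(q) = (q - 6)/q = (-6 + q)/q)
(z + E(-2))*(-11 - 16) = (-15 + (-6 - 2)/(-2))*(-11 - 16) = (-15 - ½*(-8))*(-27) = (-15 + 4)*(-27) = -11*(-27) = 297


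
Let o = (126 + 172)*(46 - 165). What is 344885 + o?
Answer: 309423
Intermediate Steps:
o = -35462 (o = 298*(-119) = -35462)
344885 + o = 344885 - 35462 = 309423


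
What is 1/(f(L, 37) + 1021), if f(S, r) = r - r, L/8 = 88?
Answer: 1/1021 ≈ 0.00097943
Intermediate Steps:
L = 704 (L = 8*88 = 704)
f(S, r) = 0
1/(f(L, 37) + 1021) = 1/(0 + 1021) = 1/1021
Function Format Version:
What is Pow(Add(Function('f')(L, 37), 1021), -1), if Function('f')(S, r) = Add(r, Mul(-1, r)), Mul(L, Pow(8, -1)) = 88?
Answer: Rational(1, 1021) ≈ 0.00097943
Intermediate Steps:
L = 704 (L = Mul(8, 88) = 704)
Function('f')(S, r) = 0
Pow(Add(Function('f')(L, 37), 1021), -1) = Pow(Add(0, 1021), -1) = Pow(1021, -1) = Rational(1, 1021)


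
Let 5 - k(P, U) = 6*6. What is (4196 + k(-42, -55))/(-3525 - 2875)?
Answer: -833/1280 ≈ -0.65078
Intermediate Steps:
k(P, U) = -31 (k(P, U) = 5 - 6*6 = 5 - 1*36 = 5 - 36 = -31)
(4196 + k(-42, -55))/(-3525 - 2875) = (4196 - 31)/(-3525 - 2875) = 4165/(-6400) = 4165*(-1/6400) = -833/1280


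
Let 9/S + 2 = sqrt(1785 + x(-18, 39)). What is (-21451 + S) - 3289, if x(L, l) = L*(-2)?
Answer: -44952562/1817 + 9*sqrt(1821)/1817 ≈ -24740.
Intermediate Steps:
x(L, l) = -2*L
S = 9/(-2 + sqrt(1821)) (S = 9/(-2 + sqrt(1785 - 2*(-18))) = 9/(-2 + sqrt(1785 + 36)) = 9/(-2 + sqrt(1821)) ≈ 0.22128)
(-21451 + S) - 3289 = (-21451 + (18/1817 + 9*sqrt(1821)/1817)) - 3289 = (-38976449/1817 + 9*sqrt(1821)/1817) - 3289 = -44952562/1817 + 9*sqrt(1821)/1817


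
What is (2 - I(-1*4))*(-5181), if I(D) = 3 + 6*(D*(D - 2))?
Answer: 751245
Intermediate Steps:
I(D) = 3 + 6*D*(-2 + D) (I(D) = 3 + 6*(D*(-2 + D)) = 3 + 6*D*(-2 + D))
(2 - I(-1*4))*(-5181) = (2 - (3 - (-12)*4 + 6*(-1*4)**2))*(-5181) = (2 - (3 - 12*(-4) + 6*(-4)**2))*(-5181) = (2 - (3 + 48 + 6*16))*(-5181) = (2 - (3 + 48 + 96))*(-5181) = (2 - 1*147)*(-5181) = (2 - 147)*(-5181) = -145*(-5181) = 751245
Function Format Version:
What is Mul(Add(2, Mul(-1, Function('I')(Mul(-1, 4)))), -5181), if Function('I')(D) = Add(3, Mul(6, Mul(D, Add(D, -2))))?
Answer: 751245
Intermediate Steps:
Function('I')(D) = Add(3, Mul(6, D, Add(-2, D))) (Function('I')(D) = Add(3, Mul(6, Mul(D, Add(-2, D)))) = Add(3, Mul(6, D, Add(-2, D))))
Mul(Add(2, Mul(-1, Function('I')(Mul(-1, 4)))), -5181) = Mul(Add(2, Mul(-1, Add(3, Mul(-12, Mul(-1, 4)), Mul(6, Pow(Mul(-1, 4), 2))))), -5181) = Mul(Add(2, Mul(-1, Add(3, Mul(-12, -4), Mul(6, Pow(-4, 2))))), -5181) = Mul(Add(2, Mul(-1, Add(3, 48, Mul(6, 16)))), -5181) = Mul(Add(2, Mul(-1, Add(3, 48, 96))), -5181) = Mul(Add(2, Mul(-1, 147)), -5181) = Mul(Add(2, -147), -5181) = Mul(-145, -5181) = 751245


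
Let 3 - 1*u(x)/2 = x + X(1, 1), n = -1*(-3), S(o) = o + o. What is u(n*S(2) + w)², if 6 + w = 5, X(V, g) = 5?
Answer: 676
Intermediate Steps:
S(o) = 2*o
w = -1 (w = -6 + 5 = -1)
n = 3
u(x) = -4 - 2*x (u(x) = 6 - 2*(x + 5) = 6 - 2*(5 + x) = 6 + (-10 - 2*x) = -4 - 2*x)
u(n*S(2) + w)² = (-4 - 2*(3*(2*2) - 1))² = (-4 - 2*(3*4 - 1))² = (-4 - 2*(12 - 1))² = (-4 - 2*11)² = (-4 - 22)² = (-26)² = 676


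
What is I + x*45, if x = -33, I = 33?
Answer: -1452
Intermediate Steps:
I + x*45 = 33 - 33*45 = 33 - 1485 = -1452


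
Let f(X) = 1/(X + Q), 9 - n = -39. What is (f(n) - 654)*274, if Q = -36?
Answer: -1075039/6 ≈ -1.7917e+5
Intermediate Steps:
n = 48 (n = 9 - 1*(-39) = 9 + 39 = 48)
f(X) = 1/(-36 + X) (f(X) = 1/(X - 36) = 1/(-36 + X))
(f(n) - 654)*274 = (1/(-36 + 48) - 654)*274 = (1/12 - 654)*274 = -7847/12*274 = -1075039/6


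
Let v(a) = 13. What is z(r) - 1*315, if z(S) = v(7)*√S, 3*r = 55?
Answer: -315 + 13*√165/3 ≈ -259.34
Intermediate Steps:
r = 55/3 (r = (⅓)*55 = 55/3 ≈ 18.333)
z(S) = 13*√S
z(r) - 1*315 = 13*√(55/3) - 1*315 = 13*(√165/3) - 315 = 13*√165/3 - 315 = -315 + 13*√165/3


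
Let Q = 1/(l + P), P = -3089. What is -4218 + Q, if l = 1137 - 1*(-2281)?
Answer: -1387721/329 ≈ -4218.0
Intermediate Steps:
l = 3418 (l = 1137 + 2281 = 3418)
Q = 1/329 (Q = 1/(3418 - 3089) = 1/329 ≈ 0.0030395)
-4218 + Q = -4218 + 1/329 = -1387721/329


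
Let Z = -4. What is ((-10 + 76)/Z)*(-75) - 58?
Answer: 2359/2 ≈ 1179.5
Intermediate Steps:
((-10 + 76)/Z)*(-75) - 58 = ((-10 + 76)/(-4))*(-75) - 58 = (66*(-1/4))*(-75) - 58 = -33/2*(-75) - 58 = 2475/2 - 58 = 2359/2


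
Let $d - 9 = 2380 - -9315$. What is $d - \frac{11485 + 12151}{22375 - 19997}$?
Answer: $\frac{13904238}{1189} \approx 11694.0$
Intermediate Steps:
$d = 11704$ ($d = 9 + \left(2380 - -9315\right) = 9 + \left(2380 + 9315\right) = 9 + 11695 = 11704$)
$d - \frac{11485 + 12151}{22375 - 19997} = 11704 - \frac{11485 + 12151}{22375 - 19997} = 11704 - \frac{23636}{2378} = 11704 - 23636 \cdot \frac{1}{2378} = 11704 - \frac{11818}{1189} = \frac{13904238}{1189}$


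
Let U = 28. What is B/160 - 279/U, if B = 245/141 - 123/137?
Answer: -107732083/10817520 ≈ -9.9590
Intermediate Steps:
B = 16222/19317 (B = 245*(1/141) - 123*1/137 = 245/141 - 123/137 = 16222/19317 ≈ 0.83978)
B/160 - 279/U = (16222/19317)/160 - 279/28 = (16222/19317)*(1/160) - 279*1/28 = 8111/1545360 - 279/28 = -107732083/10817520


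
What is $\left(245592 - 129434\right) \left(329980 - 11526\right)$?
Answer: $36990979732$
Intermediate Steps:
$\left(245592 - 129434\right) \left(329980 - 11526\right) = 116158 \cdot 318454 = 36990979732$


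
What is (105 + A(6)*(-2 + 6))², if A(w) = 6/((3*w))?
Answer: 101761/9 ≈ 11307.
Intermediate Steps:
A(w) = 2/w (A(w) = 6*(1/(3*w)) = 2/w)
(105 + A(6)*(-2 + 6))² = (105 + (2/6)*(-2 + 6))² = (105 + (2*(⅙))*4)² = (105 + (⅓)*4)² = (105 + 4/3)² = (319/3)² = 101761/9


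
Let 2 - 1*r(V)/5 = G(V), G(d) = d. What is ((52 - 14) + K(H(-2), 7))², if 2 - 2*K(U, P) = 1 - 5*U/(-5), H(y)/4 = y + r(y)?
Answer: 25/4 ≈ 6.2500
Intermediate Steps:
r(V) = 10 - 5*V
H(y) = 40 - 16*y (H(y) = 4*(y + (10 - 5*y)) = 4*(10 - 4*y) = 40 - 16*y)
K(U, P) = ½ - U/2 (K(U, P) = 1 - (1 - 5*U/(-5))/2 = 1 - (1 - 5*U*(-1)/5)/2 = 1 - (1 - (-1)*U)/2 = 1 - (1 + U)/2 = 1 + (-½ - U/2) = ½ - U/2)
((52 - 14) + K(H(-2), 7))² = ((52 - 14) + (½ - (40 - 16*(-2))/2))² = (38 + (½ - (40 + 32)/2))² = (38 + (½ - ½*72))² = (38 + (½ - 36))² = (38 - 71/2)² = (5/2)² = 25/4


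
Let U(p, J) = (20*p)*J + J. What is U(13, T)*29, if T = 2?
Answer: 15138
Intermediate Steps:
U(p, J) = J + 20*J*p (U(p, J) = 20*J*p + J = J + 20*J*p)
U(13, T)*29 = (2*(1 + 20*13))*29 = (2*(1 + 260))*29 = (2*261)*29 = 522*29 = 15138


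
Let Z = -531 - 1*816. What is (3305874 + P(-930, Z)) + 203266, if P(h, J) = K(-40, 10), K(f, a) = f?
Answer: 3509100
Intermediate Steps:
Z = -1347 (Z = -531 - 816 = -1347)
P(h, J) = -40
(3305874 + P(-930, Z)) + 203266 = (3305874 - 40) + 203266 = 3305834 + 203266 = 3509100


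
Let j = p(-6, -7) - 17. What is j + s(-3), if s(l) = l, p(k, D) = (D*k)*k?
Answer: -272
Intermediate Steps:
p(k, D) = D*k²
j = -269 (j = -7*(-6)² - 17 = -7*36 - 17 = -252 - 17 = -269)
j + s(-3) = -269 - 3 = -272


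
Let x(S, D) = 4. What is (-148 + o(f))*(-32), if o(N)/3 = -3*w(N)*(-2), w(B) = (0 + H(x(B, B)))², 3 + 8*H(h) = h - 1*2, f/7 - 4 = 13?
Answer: 4727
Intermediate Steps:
f = 119 (f = 28 + 7*13 = 28 + 91 = 119)
H(h) = -5/8 + h/8 (H(h) = -3/8 + (h - 1*2)/8 = -3/8 + (h - 2)/8 = -3/8 + (-2 + h)/8 = -3/8 + (-¼ + h/8) = -5/8 + h/8)
w(B) = 1/64 (w(B) = (0 + (-5/8 + (⅛)*4))² = (0 + (-5/8 + ½))² = (0 - ⅛)² = (-⅛)² = 1/64)
o(N) = 9/32 (o(N) = 3*(-3*1/64*(-2)) = 3*(-3/64*(-2)) = 3*(3/32) = 9/32)
(-148 + o(f))*(-32) = (-148 + 9/32)*(-32) = -4727/32*(-32) = 4727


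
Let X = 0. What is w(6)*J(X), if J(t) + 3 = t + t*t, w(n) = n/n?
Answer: -3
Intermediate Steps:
w(n) = 1
J(t) = -3 + t + t**2 (J(t) = -3 + (t + t*t) = -3 + (t + t**2) = -3 + t + t**2)
w(6)*J(X) = 1*(-3 + 0 + 0**2) = 1*(-3 + 0 + 0) = 1*(-3) = -3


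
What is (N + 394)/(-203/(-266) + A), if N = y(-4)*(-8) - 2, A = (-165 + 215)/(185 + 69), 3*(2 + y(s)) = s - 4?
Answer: 6215888/13899 ≈ 447.22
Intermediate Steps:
y(s) = -10/3 + s/3 (y(s) = -2 + (s - 4)/3 = -2 + (-4 + s)/3 = -2 + (-4/3 + s/3) = -10/3 + s/3)
A = 25/127 (A = 50/254 = 50*(1/254) = 25/127 ≈ 0.19685)
N = 106/3 (N = (-10/3 + (⅓)*(-4))*(-8) - 2 = (-10/3 - 4/3)*(-8) - 2 = -14/3*(-8) - 2 = 112/3 - 2 = 106/3 ≈ 35.333)
(N + 394)/(-203/(-266) + A) = (106/3 + 394)/(-203/(-266) + 25/127) = 1288/(3*(-203*(-1/266) + 25/127)) = 1288/(3*(29/38 + 25/127)) = 1288/(3*(4633/4826)) = (1288/3)*(4826/4633) = 6215888/13899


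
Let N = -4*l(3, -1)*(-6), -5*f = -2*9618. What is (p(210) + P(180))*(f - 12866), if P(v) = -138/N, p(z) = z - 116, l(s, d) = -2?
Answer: -3494785/4 ≈ -8.7370e+5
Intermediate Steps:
f = 19236/5 (f = -(-2)*9618/5 = -1/5*(-19236) = 19236/5 ≈ 3847.2)
N = -48 (N = -4*(-2)*(-6) = 8*(-6) = -48)
p(z) = -116 + z
P(v) = 23/8 (P(v) = -138/(-48) = -138*(-1/48) = 23/8)
(p(210) + P(180))*(f - 12866) = ((-116 + 210) + 23/8)*(19236/5 - 12866) = (94 + 23/8)*(-45094/5) = (775/8)*(-45094/5) = -3494785/4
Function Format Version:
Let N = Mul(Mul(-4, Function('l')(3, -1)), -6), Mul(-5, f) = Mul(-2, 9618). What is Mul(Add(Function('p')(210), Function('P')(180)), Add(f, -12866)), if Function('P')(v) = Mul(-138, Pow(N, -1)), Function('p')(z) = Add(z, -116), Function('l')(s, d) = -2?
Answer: Rational(-3494785, 4) ≈ -8.7370e+5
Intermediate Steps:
f = Rational(19236, 5) (f = Mul(Rational(-1, 5), Mul(-2, 9618)) = Mul(Rational(-1, 5), -19236) = Rational(19236, 5) ≈ 3847.2)
N = -48 (N = Mul(Mul(-4, -2), -6) = Mul(8, -6) = -48)
Function('p')(z) = Add(-116, z)
Function('P')(v) = Rational(23, 8) (Function('P')(v) = Mul(-138, Pow(-48, -1)) = Mul(-138, Rational(-1, 48)) = Rational(23, 8))
Mul(Add(Function('p')(210), Function('P')(180)), Add(f, -12866)) = Mul(Add(Add(-116, 210), Rational(23, 8)), Add(Rational(19236, 5), -12866)) = Mul(Add(94, Rational(23, 8)), Rational(-45094, 5)) = Mul(Rational(775, 8), Rational(-45094, 5)) = Rational(-3494785, 4)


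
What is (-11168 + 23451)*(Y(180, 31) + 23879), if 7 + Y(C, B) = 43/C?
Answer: 52780087849/180 ≈ 2.9322e+8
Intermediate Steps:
Y(C, B) = -7 + 43/C
(-11168 + 23451)*(Y(180, 31) + 23879) = (-11168 + 23451)*((-7 + 43/180) + 23879) = 12283*((-7 + 43*(1/180)) + 23879) = 12283*((-7 + 43/180) + 23879) = 12283*(-1217/180 + 23879) = 12283*(4297003/180) = 52780087849/180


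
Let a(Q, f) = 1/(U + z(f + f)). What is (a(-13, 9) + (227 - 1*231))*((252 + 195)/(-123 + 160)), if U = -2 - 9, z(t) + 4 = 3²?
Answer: -3725/74 ≈ -50.338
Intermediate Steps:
z(t) = 5 (z(t) = -4 + 3² = -4 + 9 = 5)
U = -11
a(Q, f) = -⅙ (a(Q, f) = 1/(-11 + 5) = 1/(-6) = -⅙)
(a(-13, 9) + (227 - 1*231))*((252 + 195)/(-123 + 160)) = (-⅙ + (227 - 1*231))*((252 + 195)/(-123 + 160)) = (-⅙ + (227 - 231))*(447/37) = (-⅙ - 4)*(447*(1/37)) = -25/6*447/37 = -3725/74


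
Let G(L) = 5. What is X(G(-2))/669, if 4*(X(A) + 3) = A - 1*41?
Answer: -4/223 ≈ -0.017937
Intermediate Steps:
X(A) = -53/4 + A/4 (X(A) = -3 + (A - 1*41)/4 = -3 + (A - 41)/4 = -3 + (-41 + A)/4 = -3 + (-41/4 + A/4) = -53/4 + A/4)
X(G(-2))/669 = (-53/4 + (¼)*5)/669 = (-53/4 + 5/4)*(1/669) = -12*1/669 = -4/223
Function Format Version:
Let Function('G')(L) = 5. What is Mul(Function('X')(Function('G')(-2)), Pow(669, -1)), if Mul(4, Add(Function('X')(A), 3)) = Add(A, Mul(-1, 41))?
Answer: Rational(-4, 223) ≈ -0.017937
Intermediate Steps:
Function('X')(A) = Add(Rational(-53, 4), Mul(Rational(1, 4), A)) (Function('X')(A) = Add(-3, Mul(Rational(1, 4), Add(A, Mul(-1, 41)))) = Add(-3, Mul(Rational(1, 4), Add(A, -41))) = Add(-3, Mul(Rational(1, 4), Add(-41, A))) = Add(-3, Add(Rational(-41, 4), Mul(Rational(1, 4), A))) = Add(Rational(-53, 4), Mul(Rational(1, 4), A)))
Mul(Function('X')(Function('G')(-2)), Pow(669, -1)) = Mul(Add(Rational(-53, 4), Mul(Rational(1, 4), 5)), Pow(669, -1)) = Mul(Add(Rational(-53, 4), Rational(5, 4)), Rational(1, 669)) = Mul(-12, Rational(1, 669)) = Rational(-4, 223)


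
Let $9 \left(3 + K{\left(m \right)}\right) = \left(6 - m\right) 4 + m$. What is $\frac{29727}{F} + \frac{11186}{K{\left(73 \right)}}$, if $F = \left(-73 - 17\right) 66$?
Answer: $- \frac{3732117}{8140} \approx -458.49$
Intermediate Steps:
$K{\left(m \right)} = - \frac{1}{3} - \frac{m}{3}$ ($K{\left(m \right)} = -3 + \frac{\left(6 - m\right) 4 + m}{9} = -3 + \frac{\left(24 - 4 m\right) + m}{9} = -3 + \frac{24 - 3 m}{9} = -3 - \left(- \frac{8}{3} + \frac{m}{3}\right) = - \frac{1}{3} - \frac{m}{3}$)
$F = -5940$ ($F = \left(-90\right) 66 = -5940$)
$\frac{29727}{F} + \frac{11186}{K{\left(73 \right)}} = \frac{29727}{-5940} + \frac{11186}{- \frac{1}{3} - \frac{73}{3}} = 29727 \left(- \frac{1}{5940}\right) + \frac{11186}{- \frac{1}{3} - \frac{73}{3}} = - \frac{1101}{220} + \frac{11186}{- \frac{74}{3}} = - \frac{1101}{220} + 11186 \left(- \frac{3}{74}\right) = - \frac{1101}{220} - \frac{16779}{37} = - \frac{3732117}{8140}$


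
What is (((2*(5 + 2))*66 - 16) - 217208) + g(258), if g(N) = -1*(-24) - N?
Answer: -216534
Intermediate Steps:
g(N) = 24 - N
(((2*(5 + 2))*66 - 16) - 217208) + g(258) = (((2*(5 + 2))*66 - 16) - 217208) + (24 - 1*258) = (((2*7)*66 - 16) - 217208) + (24 - 258) = ((14*66 - 16) - 217208) - 234 = ((924 - 16) - 217208) - 234 = (908 - 217208) - 234 = -216300 - 234 = -216534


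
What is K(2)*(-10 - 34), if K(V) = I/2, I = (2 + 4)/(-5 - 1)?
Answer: 22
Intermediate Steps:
I = -1 (I = 6/(-6) = 6*(-⅙) = -1)
K(V) = -½ (K(V) = -1/2 = -1*½ = -½)
K(2)*(-10 - 34) = -(-10 - 34)/2 = -½*(-44) = 22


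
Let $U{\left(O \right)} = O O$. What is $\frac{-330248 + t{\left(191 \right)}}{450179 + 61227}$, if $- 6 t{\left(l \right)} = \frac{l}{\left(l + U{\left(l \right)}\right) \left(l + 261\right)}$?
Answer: $- \frac{171961454593}{266291149824} \approx -0.64576$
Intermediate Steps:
$U{\left(O \right)} = O^{2}$
$t{\left(l \right)} = - \frac{l}{6 \left(261 + l\right) \left(l + l^{2}\right)}$ ($t{\left(l \right)} = - \frac{l \frac{1}{\left(l + l^{2}\right) \left(l + 261\right)}}{6} = - \frac{l \frac{1}{\left(l + l^{2}\right) \left(261 + l\right)}}{6} = - \frac{l \frac{1}{\left(261 + l\right) \left(l + l^{2}\right)}}{6} = - \frac{l \frac{1}{261 + l} \frac{1}{l + l^{2}}}{6} = - \frac{l}{6 \left(261 + l\right) \left(l + l^{2}\right)}$)
$\frac{-330248 + t{\left(191 \right)}}{450179 + 61227} = \frac{-330248 - \frac{1}{1566 + 6 \cdot 191^{2} + 1572 \cdot 191}}{450179 + 61227} = \frac{-330248 - \frac{1}{1566 + 6 \cdot 36481 + 300252}}{511406} = \left(-330248 - \frac{1}{1566 + 218886 + 300252}\right) \frac{1}{511406} = \left(-330248 - \frac{1}{520704}\right) \frac{1}{511406} = \left(- \frac{171961454593}{520704}\right) \frac{1}{511406} = - \frac{171961454593}{266291149824}$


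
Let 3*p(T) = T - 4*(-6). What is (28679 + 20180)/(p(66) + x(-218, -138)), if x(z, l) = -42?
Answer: -48859/12 ≈ -4071.6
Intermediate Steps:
p(T) = 8 + T/3 (p(T) = (T - 4*(-6))/3 = (T + 24)/3 = (24 + T)/3 = 8 + T/3)
(28679 + 20180)/(p(66) + x(-218, -138)) = (28679 + 20180)/((8 + (⅓)*66) - 42) = 48859/((8 + 22) - 42) = 48859/(30 - 42) = 48859/(-12) = 48859*(-1/12) = -48859/12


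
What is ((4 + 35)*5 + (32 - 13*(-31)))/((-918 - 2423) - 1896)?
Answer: -630/5237 ≈ -0.12030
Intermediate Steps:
((4 + 35)*5 + (32 - 13*(-31)))/((-918 - 2423) - 1896) = (39*5 + (32 + 403))/(-3341 - 1896) = (195 + 435)/(-5237) = 630*(-1/5237) = -630/5237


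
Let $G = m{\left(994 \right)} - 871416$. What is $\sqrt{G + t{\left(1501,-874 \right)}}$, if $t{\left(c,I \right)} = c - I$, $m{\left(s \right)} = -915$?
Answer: $2 i \sqrt{217489} \approx 932.71 i$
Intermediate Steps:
$G = -872331$ ($G = -915 - 871416 = -872331$)
$\sqrt{G + t{\left(1501,-874 \right)}} = \sqrt{-872331 + \left(1501 - -874\right)} = \sqrt{-872331 + \left(1501 + 874\right)} = \sqrt{-872331 + 2375} = \sqrt{-869956} = 2 i \sqrt{217489}$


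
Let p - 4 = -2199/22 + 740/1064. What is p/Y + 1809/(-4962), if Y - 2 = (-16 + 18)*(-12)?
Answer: 105549949/26617822 ≈ 3.9654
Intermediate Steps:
Y = -22 (Y = 2 + (-16 + 18)*(-12) = 2 + 2*(-12) = 2 - 24 = -22)
p = -139364/1463 (p = 4 + (-2199/22 + 740/1064) = 4 + (-2199*1/22 + 740*(1/1064)) = 4 + (-2199/22 + 185/266) = 4 - 145216/1463 = -139364/1463 ≈ -95.259)
p/Y + 1809/(-4962) = -139364/1463/(-22) + 1809/(-4962) = -139364/1463*(-1/22) + 1809*(-1/4962) = 69682/16093 - 603/1654 = 105549949/26617822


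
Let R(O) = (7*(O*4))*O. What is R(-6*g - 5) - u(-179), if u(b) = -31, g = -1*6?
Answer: 26939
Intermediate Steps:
g = -6
R(O) = 28*O**2 (R(O) = (7*(4*O))*O = (28*O)*O = 28*O**2)
R(-6*g - 5) - u(-179) = 28*(-6*(-6) - 5)**2 - 1*(-31) = 28*(36 - 5)**2 + 31 = 28*31**2 + 31 = 28*961 + 31 = 26908 + 31 = 26939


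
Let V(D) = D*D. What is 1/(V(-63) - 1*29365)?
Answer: -1/25396 ≈ -3.9376e-5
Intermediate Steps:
V(D) = D**2
1/(V(-63) - 1*29365) = 1/((-63)**2 - 1*29365) = 1/(3969 - 29365) = 1/(-25396) = -1/25396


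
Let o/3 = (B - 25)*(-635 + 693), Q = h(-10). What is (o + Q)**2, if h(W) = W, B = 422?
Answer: 4770388624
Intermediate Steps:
Q = -10
o = 69078 (o = 3*((422 - 25)*(-635 + 693)) = 3*(397*58) = 3*23026 = 69078)
(o + Q)**2 = (69078 - 10)**2 = 69068**2 = 4770388624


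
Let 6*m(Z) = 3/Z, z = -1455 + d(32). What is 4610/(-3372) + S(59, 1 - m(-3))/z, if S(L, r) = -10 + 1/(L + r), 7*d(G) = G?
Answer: -8405827657/6179582838 ≈ -1.3603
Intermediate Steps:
d(G) = G/7
z = -10153/7 (z = -1455 + (1/7)*32 = -1455 + 32/7 = -10153/7 ≈ -1450.4)
m(Z) = 1/(2*Z) (m(Z) = (3/Z)/6 = 1/(2*Z))
4610/(-3372) + S(59, 1 - m(-3))/z = 4610/(-3372) + ((1 - 10*59 - 10*(1 - 1/(2*(-3))))/(59 + (1 - 1/(2*(-3)))))/(-10153/7) = 4610*(-1/3372) + ((1 - 590 - 10*(1 - (-1)/(2*3)))/(59 + (1 - (-1)/(2*3))))*(-7/10153) = -2305/1686 + ((1 - 590 - 10*(1 - 1*(-1/6)))/(59 + (1 - 1*(-1/6))))*(-7/10153) = -2305/1686 + ((1 - 590 - 10*(1 + 1/6))/(59 + (1 + 1/6)))*(-7/10153) = -2305/1686 + ((1 - 590 - 10*7/6)/(59 + 7/6))*(-7/10153) = -2305/1686 + ((1 - 590 - 35/3)/(361/6))*(-7/10153) = -2305/1686 + ((6/361)*(-1802/3))*(-7/10153) = -2305/1686 - 3604/361*(-7/10153) = -2305/1686 + 25228/3665233 = -8405827657/6179582838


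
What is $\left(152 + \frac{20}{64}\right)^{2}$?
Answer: $\frac{5938969}{256} \approx 23199.0$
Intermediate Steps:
$\left(152 + \frac{20}{64}\right)^{2} = \left(152 + 20 \cdot \frac{1}{64}\right)^{2} = \left(152 + \frac{5}{16}\right)^{2} = \left(\frac{2437}{16}\right)^{2} = \frac{5938969}{256}$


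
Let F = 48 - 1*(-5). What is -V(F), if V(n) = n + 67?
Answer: -120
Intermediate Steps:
F = 53 (F = 48 + 5 = 53)
V(n) = 67 + n
-V(F) = -(67 + 53) = -1*120 = -120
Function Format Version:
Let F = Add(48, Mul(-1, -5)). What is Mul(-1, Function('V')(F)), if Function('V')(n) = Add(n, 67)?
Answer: -120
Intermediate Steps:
F = 53 (F = Add(48, 5) = 53)
Function('V')(n) = Add(67, n)
Mul(-1, Function('V')(F)) = Mul(-1, Add(67, 53)) = Mul(-1, 120) = -120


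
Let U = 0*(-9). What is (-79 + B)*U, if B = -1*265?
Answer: 0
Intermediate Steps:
B = -265
U = 0
(-79 + B)*U = (-79 - 265)*0 = -344*0 = 0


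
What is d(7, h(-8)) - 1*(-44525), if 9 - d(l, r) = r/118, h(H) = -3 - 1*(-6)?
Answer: 5255009/118 ≈ 44534.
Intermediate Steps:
h(H) = 3 (h(H) = -3 + 6 = 3)
d(l, r) = 9 - r/118
d(7, h(-8)) - 1*(-44525) = (9 - 1/118*3) - 1*(-44525) = (9 - 3/118) + 44525 = 1059/118 + 44525 = 5255009/118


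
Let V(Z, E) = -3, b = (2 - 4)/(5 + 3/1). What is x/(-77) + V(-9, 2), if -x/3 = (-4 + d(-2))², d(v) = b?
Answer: -2829/1232 ≈ -2.2963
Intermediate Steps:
b = -¼ (b = -2/(5 + 3*1) = -2/(5 + 3) = -2/8 = -2*⅛ = -¼ ≈ -0.25000)
d(v) = -¼
x = -867/16 (x = -3*(-4 - ¼)² = -3*(-17/4)² = -3*289/16 = -867/16 ≈ -54.188)
x/(-77) + V(-9, 2) = -867/16/(-77) - 3 = -1/77*(-867/16) - 3 = 867/1232 - 3 = -2829/1232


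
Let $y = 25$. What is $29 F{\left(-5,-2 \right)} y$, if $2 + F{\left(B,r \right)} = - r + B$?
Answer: $-3625$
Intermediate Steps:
$F{\left(B,r \right)} = -2 + B - r$ ($F{\left(B,r \right)} = -2 + \left(- r + B\right) = -2 + \left(B - r\right) = -2 + B - r$)
$29 F{\left(-5,-2 \right)} y = 29 \left(-2 - 5 - -2\right) 25 = 29 \left(-2 - 5 + 2\right) 25 = 29 \left(-5\right) 25 = \left(-145\right) 25 = -3625$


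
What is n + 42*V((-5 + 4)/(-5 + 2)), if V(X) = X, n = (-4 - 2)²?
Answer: 50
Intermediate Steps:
n = 36 (n = (-6)² = 36)
n + 42*V((-5 + 4)/(-5 + 2)) = 36 + 42*((-5 + 4)/(-5 + 2)) = 36 + 42*(-1/(-3)) = 36 + 42*(-1*(-⅓)) = 36 + 42*(⅓) = 36 + 14 = 50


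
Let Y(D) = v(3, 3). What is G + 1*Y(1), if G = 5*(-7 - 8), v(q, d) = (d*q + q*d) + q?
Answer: -54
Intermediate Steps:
v(q, d) = q + 2*d*q (v(q, d) = (d*q + d*q) + q = 2*d*q + q = q + 2*d*q)
Y(D) = 21 (Y(D) = 3*(1 + 2*3) = 3*(1 + 6) = 3*7 = 21)
G = -75 (G = 5*(-15) = -75)
G + 1*Y(1) = -75 + 1*21 = -75 + 21 = -54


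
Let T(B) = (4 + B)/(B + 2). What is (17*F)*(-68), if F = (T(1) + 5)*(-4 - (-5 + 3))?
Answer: 46240/3 ≈ 15413.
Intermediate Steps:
T(B) = (4 + B)/(2 + B)
F = -40/3 (F = ((4 + 1)/(2 + 1) + 5)*(-4 - (-5 + 3)) = (5/3 + 5)*(-4 - 1*(-2)) = ((⅓)*5 + 5)*(-4 + 2) = (5/3 + 5)*(-2) = (20/3)*(-2) = -40/3 ≈ -13.333)
(17*F)*(-68) = (17*(-40/3))*(-68) = -680/3*(-68) = 46240/3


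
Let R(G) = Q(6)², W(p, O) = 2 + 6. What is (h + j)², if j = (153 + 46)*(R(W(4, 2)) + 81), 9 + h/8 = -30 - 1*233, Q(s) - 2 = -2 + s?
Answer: 445505449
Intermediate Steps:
Q(s) = s (Q(s) = 2 + (-2 + s) = s)
W(p, O) = 8
R(G) = 36 (R(G) = 6² = 36)
h = -2176 (h = -72 + 8*(-30 - 1*233) = -72 + 8*(-30 - 233) = -72 + 8*(-263) = -72 - 2104 = -2176)
j = 23283 (j = (153 + 46)*(36 + 81) = 199*117 = 23283)
(h + j)² = (-2176 + 23283)² = 21107² = 445505449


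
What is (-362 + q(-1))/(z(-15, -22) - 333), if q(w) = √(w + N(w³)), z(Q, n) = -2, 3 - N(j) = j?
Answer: 362/335 - √3/335 ≈ 1.0754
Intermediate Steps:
N(j) = 3 - j
q(w) = √(3 + w - w³) (q(w) = √(w + (3 - w³)) = √(3 + w - w³))
(-362 + q(-1))/(z(-15, -22) - 333) = (-362 + √(3 - 1 - 1*(-1)³))/(-2 - 333) = (-362 + √(3 - 1 - 1*(-1)))/(-335) = (-362 + √(3 - 1 + 1))*(-1/335) = (-362 + √3)*(-1/335) = 362/335 - √3/335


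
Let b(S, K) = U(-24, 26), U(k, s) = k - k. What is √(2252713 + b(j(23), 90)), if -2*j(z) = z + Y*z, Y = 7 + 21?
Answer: √2252713 ≈ 1500.9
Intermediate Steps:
U(k, s) = 0
Y = 28
j(z) = -29*z/2 (j(z) = -(z + 28*z)/2 = -29*z/2)
b(S, K) = 0
√(2252713 + b(j(23), 90)) = √(2252713 + 0) = √2252713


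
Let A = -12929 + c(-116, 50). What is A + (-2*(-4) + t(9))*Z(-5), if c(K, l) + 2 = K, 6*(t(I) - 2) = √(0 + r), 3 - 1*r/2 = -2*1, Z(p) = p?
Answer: -13097 - 5*√10/6 ≈ -13100.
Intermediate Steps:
r = 10 (r = 6 - (-4) = 6 - 2*(-2) = 6 + 4 = 10)
t(I) = 2 + √10/6 (t(I) = 2 + √(0 + 10)/6 = 2 + √10/6)
c(K, l) = -2 + K
A = -13047 (A = -12929 + (-2 - 116) = -12929 - 118 = -13047)
A + (-2*(-4) + t(9))*Z(-5) = -13047 + (-2*(-4) + (2 + √10/6))*(-5) = -13047 + (8 + (2 + √10/6))*(-5) = -13047 + (10 + √10/6)*(-5) = -13047 + (-50 - 5*√10/6) = -13097 - 5*√10/6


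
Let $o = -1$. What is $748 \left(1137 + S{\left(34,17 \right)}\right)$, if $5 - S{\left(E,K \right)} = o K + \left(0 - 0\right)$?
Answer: $866932$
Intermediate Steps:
$S{\left(E,K \right)} = 5 + K$ ($S{\left(E,K \right)} = 5 - \left(- K + \left(0 - 0\right)\right) = 5 - \left(- K + \left(0 + 0\right)\right) = 5 - \left(- K + 0\right) = 5 - - K = 5 + K$)
$748 \left(1137 + S{\left(34,17 \right)}\right) = 748 \left(1137 + \left(5 + 17\right)\right) = 748 \left(1137 + 22\right) = 748 \cdot 1159 = 866932$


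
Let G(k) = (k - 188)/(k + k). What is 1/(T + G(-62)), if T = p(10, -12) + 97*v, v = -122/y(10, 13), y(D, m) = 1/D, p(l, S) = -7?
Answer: -62/7337389 ≈ -8.4499e-6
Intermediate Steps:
v = -1220 (v = -122/(1/10) = -122/⅒ = -122*10 = -1220)
T = -118347 (T = -7 + 97*(-1220) = -7 - 118340 = -118347)
G(k) = (-188 + k)/(2*k) (G(k) = (-188 + k)/((2*k)) = (-188 + k)*(1/(2*k)) = (-188 + k)/(2*k))
1/(T + G(-62)) = 1/(-118347 + (½)*(-188 - 62)/(-62)) = 1/(-118347 + (½)*(-1/62)*(-250)) = 1/(-118347 + 125/62) = 1/(-7337389/62) = -62/7337389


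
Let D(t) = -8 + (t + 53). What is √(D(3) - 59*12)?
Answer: 2*I*√165 ≈ 25.69*I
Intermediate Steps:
D(t) = 45 + t (D(t) = -8 + (53 + t) = 45 + t)
√(D(3) - 59*12) = √((45 + 3) - 59*12) = √(48 - 708) = √(-660) = 2*I*√165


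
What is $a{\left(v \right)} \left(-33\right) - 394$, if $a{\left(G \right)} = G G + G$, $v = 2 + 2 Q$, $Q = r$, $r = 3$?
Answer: $-2770$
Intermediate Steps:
$Q = 3$
$v = 8$ ($v = 2 + 2 \cdot 3 = 2 + 6 = 8$)
$a{\left(G \right)} = G + G^{2}$ ($a{\left(G \right)} = G^{2} + G = G + G^{2}$)
$a{\left(v \right)} \left(-33\right) - 394 = 8 \left(1 + 8\right) \left(-33\right) - 394 = 8 \cdot 9 \left(-33\right) - 394 = 72 \left(-33\right) - 394 = -2376 - 394 = -2770$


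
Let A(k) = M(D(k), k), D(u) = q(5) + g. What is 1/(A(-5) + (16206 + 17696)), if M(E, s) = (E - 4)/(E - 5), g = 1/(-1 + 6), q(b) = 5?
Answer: 1/33908 ≈ 2.9492e-5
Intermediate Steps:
g = 1/5 ≈ 0.20000
D(u) = 26/5 (D(u) = 5 + 1/5 = 26/5)
M(E, s) = (-4 + E)/(-5 + E)
A(k) = 6 (A(k) = (-4 + 26/5)/(-5 + 26/5) = (6/5)/(1/5) = 5*(6/5) = 6)
1/(A(-5) + (16206 + 17696)) = 1/(6 + (16206 + 17696)) = 1/(6 + 33902) = 1/33908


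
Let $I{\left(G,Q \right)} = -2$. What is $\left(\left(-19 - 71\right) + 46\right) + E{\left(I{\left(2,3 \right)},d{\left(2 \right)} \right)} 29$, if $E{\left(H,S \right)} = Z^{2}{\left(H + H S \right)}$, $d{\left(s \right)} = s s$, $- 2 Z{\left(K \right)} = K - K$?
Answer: $-44$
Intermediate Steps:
$Z{\left(K \right)} = 0$ ($Z{\left(K \right)} = - \frac{K - K}{2} = \left(- \frac{1}{2}\right) 0 = 0$)
$d{\left(s \right)} = s^{2}$
$E{\left(H,S \right)} = 0$ ($E{\left(H,S \right)} = 0^{2} = 0$)
$\left(\left(-19 - 71\right) + 46\right) + E{\left(I{\left(2,3 \right)},d{\left(2 \right)} \right)} 29 = \left(\left(-19 - 71\right) + 46\right) + 0 \cdot 29 = \left(-90 + 46\right) + 0 = -44 + 0 = -44$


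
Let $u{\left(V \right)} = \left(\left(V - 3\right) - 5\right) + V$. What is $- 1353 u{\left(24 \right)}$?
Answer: $-54120$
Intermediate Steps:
$u{\left(V \right)} = -8 + 2 V$ ($u{\left(V \right)} = \left(\left(V - 3\right) - 5\right) + V = \left(\left(-3 + V\right) - 5\right) + V = \left(-8 + V\right) + V = -8 + 2 V$)
$- 1353 u{\left(24 \right)} = - 1353 \left(-8 + 2 \cdot 24\right) = - 1353 \left(-8 + 48\right) = \left(-1353\right) 40 = -54120$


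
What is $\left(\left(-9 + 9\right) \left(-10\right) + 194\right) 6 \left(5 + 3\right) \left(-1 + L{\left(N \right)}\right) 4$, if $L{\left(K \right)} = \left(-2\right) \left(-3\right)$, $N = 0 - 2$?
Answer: $186240$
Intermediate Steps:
$N = -2$ ($N = 0 - 2 = -2$)
$L{\left(K \right)} = 6$
$\left(\left(-9 + 9\right) \left(-10\right) + 194\right) 6 \left(5 + 3\right) \left(-1 + L{\left(N \right)}\right) 4 = \left(\left(-9 + 9\right) \left(-10\right) + 194\right) 6 \left(5 + 3\right) \left(-1 + 6\right) 4 = \left(0 \left(-10\right) + 194\right) 6 \cdot 8 \cdot 5 \cdot 4 = \left(0 + 194\right) 6 \cdot 40 \cdot 4 = 194 \cdot 240 \cdot 4 = 194 \cdot 960 = 186240$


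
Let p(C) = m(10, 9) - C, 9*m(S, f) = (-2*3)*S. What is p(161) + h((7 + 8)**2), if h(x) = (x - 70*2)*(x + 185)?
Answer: 104047/3 ≈ 34682.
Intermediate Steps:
h(x) = (-140 + x)*(185 + x) (h(x) = (x - 140)*(185 + x) = (-140 + x)*(185 + x))
m(S, f) = -2*S/3 (m(S, f) = ((-2*3)*S)/9 = (-6*S)/9 = -2*S/3)
p(C) = -20/3 - C (p(C) = -2/3*10 - C = -20/3 - C)
p(161) + h((7 + 8)**2) = (-20/3 - 1*161) + (-25900 + ((7 + 8)**2)**2 + 45*(7 + 8)**2) = (-20/3 - 161) + (-25900 + (15**2)**2 + 45*15**2) = -503/3 + (-25900 + 225**2 + 45*225) = -503/3 + (-25900 + 50625 + 10125) = -503/3 + 34850 = 104047/3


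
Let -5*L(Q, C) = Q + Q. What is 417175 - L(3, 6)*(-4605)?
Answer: 411649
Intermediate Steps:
L(Q, C) = -2*Q/5 (L(Q, C) = -(Q + Q)/5 = -2*Q/5)
417175 - L(3, 6)*(-4605) = 417175 - (-2/5*3)*(-4605) = 417175 - (-6)*(-4605)/5 = 417175 - 1*5526 = 417175 - 5526 = 411649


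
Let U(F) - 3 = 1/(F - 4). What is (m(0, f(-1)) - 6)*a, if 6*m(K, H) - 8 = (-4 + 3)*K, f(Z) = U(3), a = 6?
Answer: -28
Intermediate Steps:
U(F) = 3 + 1/(-4 + F) (U(F) = 3 + 1/(F - 4) = 3 + 1/(-4 + F))
f(Z) = 2 (f(Z) = (-11 + 3*3)/(-4 + 3) = (-11 + 9)/(-1) = -1*(-2) = 2)
m(K, H) = 4/3 - K/6 (m(K, H) = 4/3 + ((-4 + 3)*K)/6 = 4/3 + (-K)/6 = 4/3 - K/6)
(m(0, f(-1)) - 6)*a = ((4/3 - 1/6*0) - 6)*6 = ((4/3 + 0) - 6)*6 = (4/3 - 6)*6 = -14/3*6 = -28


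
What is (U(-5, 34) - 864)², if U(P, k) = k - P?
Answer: 680625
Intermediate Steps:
(U(-5, 34) - 864)² = ((34 - 1*(-5)) - 864)² = ((34 + 5) - 864)² = (39 - 864)² = (-825)² = 680625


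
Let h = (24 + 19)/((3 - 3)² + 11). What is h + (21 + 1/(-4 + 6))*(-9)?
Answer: -4171/22 ≈ -189.59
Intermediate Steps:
h = 43/11 (h = 43/(0² + 11) = 43/(0 + 11) = 43/11 ≈ 3.9091)
h + (21 + 1/(-4 + 6))*(-9) = 43/11 + (21 + 1/(-4 + 6))*(-9) = 43/11 + (21 + 1/2)*(-9) = 43/11 + (21 + ½)*(-9) = 43/11 + (43/2)*(-9) = 43/11 - 387/2 = -4171/22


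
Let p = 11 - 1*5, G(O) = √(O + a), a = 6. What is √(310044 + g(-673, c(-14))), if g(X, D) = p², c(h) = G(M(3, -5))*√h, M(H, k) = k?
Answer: 8*√4845 ≈ 556.85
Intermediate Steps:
G(O) = √(6 + O) (G(O) = √(O + 6) = √(6 + O))
p = 6 (p = 11 - 5 = 6)
c(h) = √h (c(h) = √(6 - 5)*√h = √1*√h = 1*√h = √h)
g(X, D) = 36 (g(X, D) = 6² = 36)
√(310044 + g(-673, c(-14))) = √(310044 + 36) = √310080 = 8*√4845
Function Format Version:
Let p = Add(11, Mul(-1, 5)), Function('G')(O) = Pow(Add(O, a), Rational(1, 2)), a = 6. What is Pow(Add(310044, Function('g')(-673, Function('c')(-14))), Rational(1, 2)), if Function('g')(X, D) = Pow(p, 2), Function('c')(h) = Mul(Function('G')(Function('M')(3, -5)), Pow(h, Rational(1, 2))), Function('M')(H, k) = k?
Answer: Mul(8, Pow(4845, Rational(1, 2))) ≈ 556.85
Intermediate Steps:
Function('G')(O) = Pow(Add(6, O), Rational(1, 2)) (Function('G')(O) = Pow(Add(O, 6), Rational(1, 2)) = Pow(Add(6, O), Rational(1, 2)))
p = 6 (p = Add(11, -5) = 6)
Function('c')(h) = Pow(h, Rational(1, 2)) (Function('c')(h) = Mul(Pow(Add(6, -5), Rational(1, 2)), Pow(h, Rational(1, 2))) = Mul(Pow(1, Rational(1, 2)), Pow(h, Rational(1, 2))) = Mul(1, Pow(h, Rational(1, 2))) = Pow(h, Rational(1, 2)))
Function('g')(X, D) = 36 (Function('g')(X, D) = Pow(6, 2) = 36)
Pow(Add(310044, Function('g')(-673, Function('c')(-14))), Rational(1, 2)) = Pow(Add(310044, 36), Rational(1, 2)) = Pow(310080, Rational(1, 2)) = Mul(8, Pow(4845, Rational(1, 2)))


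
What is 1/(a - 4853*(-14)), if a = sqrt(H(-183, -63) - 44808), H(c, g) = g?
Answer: 67942/4616160235 - I*sqrt(44871)/4616160235 ≈ 1.4718e-5 - 4.5888e-8*I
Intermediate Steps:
a = I*sqrt(44871) (a = sqrt(-63 - 44808) = sqrt(-44871) = I*sqrt(44871) ≈ 211.83*I)
1/(a - 4853*(-14)) = 1/(I*sqrt(44871) - 4853*(-14)) = 1/(I*sqrt(44871) + 67942) = 1/(67942 + I*sqrt(44871))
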